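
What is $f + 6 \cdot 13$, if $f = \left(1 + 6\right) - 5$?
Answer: $80$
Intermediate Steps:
$f = 2$ ($f = 7 - 5 = 2$)
$f + 6 \cdot 13 = 2 + 6 \cdot 13 = 2 + 78 = 80$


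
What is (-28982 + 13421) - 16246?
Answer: -31807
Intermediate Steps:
(-28982 + 13421) - 16246 = -15561 - 16246 = -31807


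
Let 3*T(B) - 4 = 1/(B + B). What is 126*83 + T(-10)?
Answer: 627559/60 ≈ 10459.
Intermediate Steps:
T(B) = 4/3 + 1/(6*B) (T(B) = 4/3 + 1/(3*(B + B)) = 4/3 + 1/(3*((2*B))) = 4/3 + (1/(2*B))/3 = 4/3 + 1/(6*B))
126*83 + T(-10) = 126*83 + (1/6)*(1 + 8*(-10))/(-10) = 10458 + (1/6)*(-1/10)*(1 - 80) = 10458 + (1/6)*(-1/10)*(-79) = 10458 + 79/60 = 627559/60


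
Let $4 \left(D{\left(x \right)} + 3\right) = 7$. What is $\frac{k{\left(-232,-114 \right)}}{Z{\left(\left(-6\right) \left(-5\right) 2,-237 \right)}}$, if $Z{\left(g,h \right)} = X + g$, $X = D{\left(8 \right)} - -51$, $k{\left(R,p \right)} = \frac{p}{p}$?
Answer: $\frac{4}{439} \approx 0.0091116$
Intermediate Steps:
$D{\left(x \right)} = - \frac{5}{4}$ ($D{\left(x \right)} = -3 + \frac{1}{4} \cdot 7 = -3 + \frac{7}{4} = - \frac{5}{4}$)
$k{\left(R,p \right)} = 1$
$X = \frac{199}{4}$ ($X = - \frac{5}{4} - -51 = - \frac{5}{4} + 51 = \frac{199}{4} \approx 49.75$)
$Z{\left(g,h \right)} = \frac{199}{4} + g$
$\frac{k{\left(-232,-114 \right)}}{Z{\left(\left(-6\right) \left(-5\right) 2,-237 \right)}} = 1 \frac{1}{\frac{199}{4} + \left(-6\right) \left(-5\right) 2} = 1 \frac{1}{\frac{199}{4} + 30 \cdot 2} = 1 \frac{1}{\frac{199}{4} + 60} = 1 \frac{1}{\frac{439}{4}} = 1 \cdot \frac{4}{439} = \frac{4}{439}$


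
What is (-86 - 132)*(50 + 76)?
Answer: -27468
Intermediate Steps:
(-86 - 132)*(50 + 76) = -218*126 = -27468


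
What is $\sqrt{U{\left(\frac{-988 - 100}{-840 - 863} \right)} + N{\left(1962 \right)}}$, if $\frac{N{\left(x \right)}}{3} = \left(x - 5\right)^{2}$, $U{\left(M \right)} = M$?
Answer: $\frac{\sqrt{33322089468187}}{1703} \approx 3389.6$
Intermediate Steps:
$N{\left(x \right)} = 3 \left(-5 + x\right)^{2}$ ($N{\left(x \right)} = 3 \left(x - 5\right)^{2} = 3 \left(-5 + x\right)^{2}$)
$\sqrt{U{\left(\frac{-988 - 100}{-840 - 863} \right)} + N{\left(1962 \right)}} = \sqrt{\frac{-988 - 100}{-840 - 863} + 3 \left(-5 + 1962\right)^{2}} = \sqrt{- \frac{1088}{-1703} + 3 \cdot 1957^{2}} = \sqrt{\left(-1088\right) \left(- \frac{1}{1703}\right) + 3 \cdot 3829849} = \sqrt{\frac{1088}{1703} + 11489547} = \sqrt{\frac{19566699629}{1703}} = \frac{\sqrt{33322089468187}}{1703}$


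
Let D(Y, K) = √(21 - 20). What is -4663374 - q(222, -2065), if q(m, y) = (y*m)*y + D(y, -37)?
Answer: -951321325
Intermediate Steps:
D(Y, K) = 1 (D(Y, K) = √1 = 1)
q(m, y) = 1 + m*y² (q(m, y) = (y*m)*y + 1 = (m*y)*y + 1 = m*y² + 1 = 1 + m*y²)
-4663374 - q(222, -2065) = -4663374 - (1 + 222*(-2065)²) = -4663374 - (1 + 222*4264225) = -4663374 - (1 + 946657950) = -4663374 - 1*946657951 = -4663374 - 946657951 = -951321325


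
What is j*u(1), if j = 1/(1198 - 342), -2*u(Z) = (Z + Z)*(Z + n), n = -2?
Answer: 1/856 ≈ 0.0011682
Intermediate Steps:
u(Z) = -Z*(-2 + Z) (u(Z) = -(Z + Z)*(Z - 2)/2 = -2*Z*(-2 + Z)/2 = -Z*(-2 + Z))
j = 1/856 ≈ 0.0011682
j*u(1) = (1*(2 - 1*1))/856 = (1*(2 - 1))/856 = (1*1)/856 = (1/856)*1 = 1/856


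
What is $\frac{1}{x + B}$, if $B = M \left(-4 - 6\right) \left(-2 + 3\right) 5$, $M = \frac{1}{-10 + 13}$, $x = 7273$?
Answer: $\frac{3}{21769} \approx 0.00013781$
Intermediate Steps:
$M = \frac{1}{3} \approx 0.33333$
$B = - \frac{50}{3}$ ($B = \frac{-4 - 6}{3} \left(-2 + 3\right) 5 = \frac{-4 - 6}{3} \cdot 1 \cdot 5 = \frac{1}{3} \left(-10\right) 5 = \left(- \frac{10}{3}\right) 5 = - \frac{50}{3} \approx -16.667$)
$\frac{1}{x + B} = \frac{1}{7273 - \frac{50}{3}} = \frac{1}{\frac{21769}{3}} = \frac{3}{21769}$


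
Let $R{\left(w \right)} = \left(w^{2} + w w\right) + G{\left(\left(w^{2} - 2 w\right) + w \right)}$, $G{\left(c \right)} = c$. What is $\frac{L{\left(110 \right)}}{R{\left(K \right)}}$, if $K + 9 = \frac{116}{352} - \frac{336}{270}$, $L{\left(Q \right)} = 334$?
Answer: $\frac{1745884800}{1593410329} \approx 1.0957$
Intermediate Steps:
$K = - \frac{39263}{3960}$ ($K = -9 + \left(\frac{116}{352} - \frac{336}{270}\right) = -9 + \left(116 \cdot \frac{1}{352} - \frac{56}{45}\right) = -9 + \left(\frac{29}{88} - \frac{56}{45}\right) = -9 - \frac{3623}{3960} = - \frac{39263}{3960} \approx -9.9149$)
$R{\left(w \right)} = - w + 3 w^{2}$ ($R{\left(w \right)} = \left(w^{2} + w w\right) + \left(\left(w^{2} - 2 w\right) + w\right) = \left(w^{2} + w^{2}\right) + \left(w^{2} - w\right) = 2 w^{2} + \left(w^{2} - w\right) = - w + 3 w^{2}$)
$\frac{L{\left(110 \right)}}{R{\left(K \right)}} = \frac{334}{\left(- \frac{39263}{3960}\right) \left(-1 + 3 \left(- \frac{39263}{3960}\right)\right)} = \frac{334}{\left(- \frac{39263}{3960}\right) \left(-1 - \frac{39263}{1320}\right)} = \frac{334}{\left(- \frac{39263}{3960}\right) \left(- \frac{40583}{1320}\right)} = \frac{334}{\frac{1593410329}{5227200}} = 334 \cdot \frac{5227200}{1593410329} = \frac{1745884800}{1593410329}$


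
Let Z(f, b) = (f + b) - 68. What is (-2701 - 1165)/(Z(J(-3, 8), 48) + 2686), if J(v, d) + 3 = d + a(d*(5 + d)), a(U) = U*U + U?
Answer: -3866/13591 ≈ -0.28445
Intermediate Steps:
a(U) = U + U**2 (a(U) = U**2 + U = U + U**2)
J(v, d) = -3 + d + d*(1 + d*(5 + d))*(5 + d) (J(v, d) = -3 + (d + (d*(5 + d))*(1 + d*(5 + d))) = -3 + (d + d*(1 + d*(5 + d))*(5 + d)) = -3 + d + d*(1 + d*(5 + d))*(5 + d))
Z(f, b) = -68 + b + f (Z(f, b) = (b + f) - 68 = -68 + b + f)
(-2701 - 1165)/(Z(J(-3, 8), 48) + 2686) = (-2701 - 1165)/((-68 + 48 + (-3 + 8 + 8*(1 + 8*(5 + 8))*(5 + 8))) + 2686) = -3866/((-68 + 48 + (-3 + 8 + 8*(1 + 8*13)*13)) + 2686) = -3866/((-68 + 48 + (-3 + 8 + 8*(1 + 104)*13)) + 2686) = -3866/((-68 + 48 + (-3 + 8 + 8*105*13)) + 2686) = -3866/((-68 + 48 + (-3 + 8 + 10920)) + 2686) = -3866/((-68 + 48 + 10925) + 2686) = -3866/(10905 + 2686) = -3866/13591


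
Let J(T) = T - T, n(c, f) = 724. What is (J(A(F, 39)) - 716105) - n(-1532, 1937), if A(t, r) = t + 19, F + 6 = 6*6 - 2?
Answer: -716829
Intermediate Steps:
F = 28 (F = -6 + (6*6 - 2) = -6 + (36 - 2) = -6 + 34 = 28)
A(t, r) = 19 + t
J(T) = 0
(J(A(F, 39)) - 716105) - n(-1532, 1937) = (0 - 716105) - 1*724 = -716105 - 724 = -716829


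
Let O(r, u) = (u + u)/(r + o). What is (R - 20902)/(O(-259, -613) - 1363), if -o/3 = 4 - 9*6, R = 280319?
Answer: -28276453/147341 ≈ -191.91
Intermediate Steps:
o = 150 (o = -3*(4 - 9*6) = -3*(4 - 54) = -3*(-50) = 150)
O(r, u) = 2*u/(150 + r) (O(r, u) = (u + u)/(r + 150) = (2*u)/(150 + r) = 2*u/(150 + r))
(R - 20902)/(O(-259, -613) - 1363) = (280319 - 20902)/(2*(-613)/(150 - 259) - 1363) = 259417/(2*(-613)/(-109) - 1363) = 259417/(2*(-613)*(-1/109) - 1363) = 259417/(1226/109 - 1363) = 259417/(-147341/109) = 259417*(-109/147341) = -28276453/147341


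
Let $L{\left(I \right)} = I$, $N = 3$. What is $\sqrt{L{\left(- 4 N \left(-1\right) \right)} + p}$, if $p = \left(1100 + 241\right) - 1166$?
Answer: $\sqrt{187} \approx 13.675$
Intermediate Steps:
$p = 175$ ($p = 1341 - 1166 = 175$)
$\sqrt{L{\left(- 4 N \left(-1\right) \right)} + p} = \sqrt{\left(-4\right) 3 \left(-1\right) + 175} = \sqrt{\left(-12\right) \left(-1\right) + 175} = \sqrt{12 + 175} = \sqrt{187}$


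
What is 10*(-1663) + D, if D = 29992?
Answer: 13362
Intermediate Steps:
10*(-1663) + D = 10*(-1663) + 29992 = -16630 + 29992 = 13362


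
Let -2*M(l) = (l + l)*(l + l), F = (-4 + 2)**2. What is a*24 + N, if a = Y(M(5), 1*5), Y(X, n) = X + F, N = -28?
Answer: -1132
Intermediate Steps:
F = 4 (F = (-2)**2 = 4)
M(l) = -2*l**2 (M(l) = -(l + l)*(l + l)/2 = -2*l*2*l/2 = -2*l**2)
Y(X, n) = 4 + X (Y(X, n) = X + 4 = 4 + X)
a = -46 (a = 4 - 2*5**2 = 4 - 2*25 = 4 - 50 = -46)
a*24 + N = -46*24 - 28 = -1104 - 28 = -1132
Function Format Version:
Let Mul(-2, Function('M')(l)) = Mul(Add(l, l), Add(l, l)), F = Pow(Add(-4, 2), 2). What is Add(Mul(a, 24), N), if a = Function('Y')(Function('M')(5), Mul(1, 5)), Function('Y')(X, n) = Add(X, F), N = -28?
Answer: -1132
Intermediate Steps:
F = 4 (F = Pow(-2, 2) = 4)
Function('M')(l) = Mul(-2, Pow(l, 2)) (Function('M')(l) = Mul(Rational(-1, 2), Mul(Add(l, l), Add(l, l))) = Mul(Rational(-1, 2), Mul(Mul(2, l), Mul(2, l))) = Mul(Rational(-1, 2), Mul(4, Pow(l, 2))) = Mul(-2, Pow(l, 2)))
Function('Y')(X, n) = Add(4, X) (Function('Y')(X, n) = Add(X, 4) = Add(4, X))
a = -46 (a = Add(4, Mul(-2, Pow(5, 2))) = Add(4, Mul(-2, 25)) = Add(4, -50) = -46)
Add(Mul(a, 24), N) = Add(Mul(-46, 24), -28) = Add(-1104, -28) = -1132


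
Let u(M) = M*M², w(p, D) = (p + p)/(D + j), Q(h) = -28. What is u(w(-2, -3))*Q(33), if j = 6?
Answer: 1792/27 ≈ 66.370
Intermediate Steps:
w(p, D) = 2*p/(6 + D) (w(p, D) = (p + p)/(D + 6) = (2*p)/(6 + D) = 2*p/(6 + D))
u(M) = M³
u(w(-2, -3))*Q(33) = (2*(-2)/(6 - 3))³*(-28) = (2*(-2)/3)³*(-28) = (2*(-2)*(⅓))³*(-28) = (-4/3)³*(-28) = -64/27*(-28) = 1792/27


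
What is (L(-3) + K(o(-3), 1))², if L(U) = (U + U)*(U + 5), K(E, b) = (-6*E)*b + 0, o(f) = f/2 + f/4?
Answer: 9/4 ≈ 2.2500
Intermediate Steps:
o(f) = 3*f/4 (o(f) = f*(½) + f*(¼) = f/2 + f/4 = 3*f/4)
K(E, b) = -6*E*b (K(E, b) = -6*E*b + 0 = -6*E*b)
L(U) = 2*U*(5 + U) (L(U) = (2*U)*(5 + U) = 2*U*(5 + U))
(L(-3) + K(o(-3), 1))² = (2*(-3)*(5 - 3) - 6*(¾)*(-3)*1)² = (2*(-3)*2 - 6*(-9/4)*1)² = (-12 + 27/2)² = (3/2)² = 9/4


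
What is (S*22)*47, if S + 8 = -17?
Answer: -25850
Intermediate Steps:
S = -25 (S = -8 - 17 = -25)
(S*22)*47 = -25*22*47 = -550*47 = -25850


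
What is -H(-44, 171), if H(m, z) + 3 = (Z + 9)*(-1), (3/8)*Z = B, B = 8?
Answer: 100/3 ≈ 33.333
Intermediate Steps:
Z = 64/3 (Z = (8/3)*8 = 64/3 ≈ 21.333)
H(m, z) = -100/3 (H(m, z) = -3 + (64/3 + 9)*(-1) = -3 + (91/3)*(-1) = -3 - 91/3 = -100/3)
-H(-44, 171) = -1*(-100/3) = 100/3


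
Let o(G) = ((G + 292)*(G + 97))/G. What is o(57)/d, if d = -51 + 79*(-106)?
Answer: -53746/480225 ≈ -0.11192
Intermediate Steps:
o(G) = (97 + G)*(292 + G)/G (o(G) = ((292 + G)*(97 + G))/G = ((97 + G)*(292 + G))/G = (97 + G)*(292 + G)/G)
d = -8425 (d = -51 - 8374 = -8425)
o(57)/d = (389 + 57 + 28324/57)/(-8425) = (389 + 57 + 28324*(1/57))*(-1/8425) = (389 + 57 + 28324/57)*(-1/8425) = (53746/57)*(-1/8425) = -53746/480225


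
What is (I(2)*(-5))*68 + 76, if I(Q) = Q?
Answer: -604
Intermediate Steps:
(I(2)*(-5))*68 + 76 = (2*(-5))*68 + 76 = -10*68 + 76 = -680 + 76 = -604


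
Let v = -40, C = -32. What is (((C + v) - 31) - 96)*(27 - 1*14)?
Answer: -2587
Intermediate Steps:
(((C + v) - 31) - 96)*(27 - 1*14) = (((-32 - 40) - 31) - 96)*(27 - 1*14) = ((-72 - 31) - 96)*(27 - 14) = (-103 - 96)*13 = -199*13 = -2587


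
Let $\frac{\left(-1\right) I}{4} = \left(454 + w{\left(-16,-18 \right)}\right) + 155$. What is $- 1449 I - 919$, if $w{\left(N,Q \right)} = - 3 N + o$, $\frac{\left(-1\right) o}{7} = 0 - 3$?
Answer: $3928769$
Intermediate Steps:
$o = 21$ ($o = - 7 \left(0 - 3\right) = \left(-7\right) \left(-3\right) = 21$)
$w{\left(N,Q \right)} = 21 - 3 N$ ($w{\left(N,Q \right)} = - 3 N + 21 = 21 - 3 N$)
$I = -2712$ ($I = - 4 \left(\left(454 + \left(21 - -48\right)\right) + 155\right) = - 4 \left(\left(454 + \left(21 + 48\right)\right) + 155\right) = - 4 \left(\left(454 + 69\right) + 155\right) = - 4 \left(523 + 155\right) = \left(-4\right) 678 = -2712$)
$- 1449 I - 919 = \left(-1449\right) \left(-2712\right) - 919 = 3929688 - 919 = 3928769$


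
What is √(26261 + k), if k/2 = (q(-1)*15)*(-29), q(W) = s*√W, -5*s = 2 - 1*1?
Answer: √(26261 + 174*I) ≈ 162.05 + 0.5369*I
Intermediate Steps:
s = -⅕ (s = -(2 - 1*1)/5 = -(2 - 1)/5 = -⅕*1 = -⅕ ≈ -0.20000)
q(W) = -√W/5
k = 174*I (k = 2*((-I/5*15)*(-29)) = 2*(-3*I*(-29)) = 2*(87*I) = 174*I ≈ 174.0*I)
√(26261 + k) = √(26261 + 174*I)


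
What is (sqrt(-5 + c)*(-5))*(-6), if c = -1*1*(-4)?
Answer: 30*I ≈ 30.0*I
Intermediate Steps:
c = 4 (c = -1*(-4) = 4)
(sqrt(-5 + c)*(-5))*(-6) = (sqrt(-5 + 4)*(-5))*(-6) = (sqrt(-1)*(-5))*(-6) = (I*(-5))*(-6) = -5*I*(-6) = 30*I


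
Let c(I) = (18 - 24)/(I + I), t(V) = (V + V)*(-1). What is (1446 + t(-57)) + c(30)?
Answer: 15599/10 ≈ 1559.9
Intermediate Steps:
t(V) = -2*V (t(V) = (2*V)*(-1) = -2*V)
c(I) = -3/I (c(I) = -6*1/(2*I) = -3/I)
(1446 + t(-57)) + c(30) = (1446 - 2*(-57)) - 3/30 = (1446 + 114) - 3*1/30 = 1560 - 1/10 = 15599/10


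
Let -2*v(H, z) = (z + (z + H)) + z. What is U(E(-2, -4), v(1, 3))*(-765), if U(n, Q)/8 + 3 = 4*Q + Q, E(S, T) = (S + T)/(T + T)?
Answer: 171360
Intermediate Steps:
E(S, T) = (S + T)/(2*T) (E(S, T) = (S + T)/((2*T)) = (S + T)*(1/(2*T)) = (S + T)/(2*T))
v(H, z) = -3*z/2 - H/2 (v(H, z) = -((z + (z + H)) + z)/2 = -((z + (H + z)) + z)/2 = -((H + 2*z) + z)/2 = -(H + 3*z)/2 = -3*z/2 - H/2)
U(n, Q) = -24 + 40*Q (U(n, Q) = -24 + 8*(4*Q + Q) = -24 + 8*(5*Q) = -24 + 40*Q)
U(E(-2, -4), v(1, 3))*(-765) = (-24 + 40*(-3/2*3 - ½*1))*(-765) = (-24 + 40*(-9/2 - ½))*(-765) = (-24 + 40*(-5))*(-765) = (-24 - 200)*(-765) = -224*(-765) = 171360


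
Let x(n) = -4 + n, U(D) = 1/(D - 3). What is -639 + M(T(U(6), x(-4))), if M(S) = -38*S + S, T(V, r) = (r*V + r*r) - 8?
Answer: -7837/3 ≈ -2612.3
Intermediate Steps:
U(D) = 1/(-3 + D)
T(V, r) = -8 + r**2 + V*r (T(V, r) = (V*r + r**2) - 8 = (r**2 + V*r) - 8 = -8 + r**2 + V*r)
M(S) = -37*S
-639 + M(T(U(6), x(-4))) = -639 - 37*(-8 + (-4 - 4)**2 + (-4 - 4)/(-3 + 6)) = -639 - 37*(-8 + (-8)**2 - 8/3) = -639 - 37*(-8 + 64 + (1/3)*(-8)) = -639 - 37*(-8 + 64 - 8/3) = -639 - 37*160/3 = -639 - 5920/3 = -7837/3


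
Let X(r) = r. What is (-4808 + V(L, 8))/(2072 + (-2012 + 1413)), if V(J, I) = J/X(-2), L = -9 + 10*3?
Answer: -9637/2946 ≈ -3.2712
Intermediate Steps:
L = 21 (L = -9 + 30 = 21)
V(J, I) = -J/2 (V(J, I) = J/(-2) = J*(-1/2) = -J/2)
(-4808 + V(L, 8))/(2072 + (-2012 + 1413)) = (-4808 - 1/2*21)/(2072 + (-2012 + 1413)) = (-4808 - 21/2)/(2072 - 599) = -9637/2/1473 = -9637/2*1/1473 = -9637/2946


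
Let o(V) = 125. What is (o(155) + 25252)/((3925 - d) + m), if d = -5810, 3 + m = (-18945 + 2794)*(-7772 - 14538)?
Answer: 25377/360338542 ≈ 7.0425e-5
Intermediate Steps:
m = 360328807 (m = -3 + (-18945 + 2794)*(-7772 - 14538) = -3 - 16151*(-22310) = -3 + 360328810 = 360328807)
(o(155) + 25252)/((3925 - d) + m) = (125 + 25252)/((3925 - 1*(-5810)) + 360328807) = 25377/((3925 + 5810) + 360328807) = 25377/(9735 + 360328807) = 25377/360338542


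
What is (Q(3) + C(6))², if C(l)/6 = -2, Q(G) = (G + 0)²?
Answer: 9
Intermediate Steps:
Q(G) = G²
C(l) = -12 (C(l) = 6*(-2) = -12)
(Q(3) + C(6))² = (3² - 12)² = (9 - 12)² = (-3)² = 9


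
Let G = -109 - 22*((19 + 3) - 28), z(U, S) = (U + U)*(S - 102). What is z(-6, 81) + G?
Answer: 275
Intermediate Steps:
z(U, S) = 2*U*(-102 + S) (z(U, S) = (2*U)*(-102 + S) = 2*U*(-102 + S))
G = 23 (G = -109 - 22*(22 - 28) = -109 - 22*(-6) = -109 + 132 = 23)
z(-6, 81) + G = 2*(-6)*(-102 + 81) + 23 = 2*(-6)*(-21) + 23 = 252 + 23 = 275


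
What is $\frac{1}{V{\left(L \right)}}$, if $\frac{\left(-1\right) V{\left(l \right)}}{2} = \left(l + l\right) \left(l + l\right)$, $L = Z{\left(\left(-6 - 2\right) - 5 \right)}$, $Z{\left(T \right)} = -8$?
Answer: $- \frac{1}{512} \approx -0.0019531$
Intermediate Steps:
$L = -8$
$V{\left(l \right)} = - 8 l^{2}$ ($V{\left(l \right)} = - 2 \left(l + l\right) \left(l + l\right) = - 2 \cdot 2 l 2 l = - 2 \cdot 4 l^{2} = - 8 l^{2}$)
$\frac{1}{V{\left(L \right)}} = \frac{1}{\left(-8\right) \left(-8\right)^{2}} = \frac{1}{\left(-8\right) 64} = \frac{1}{-512} = - \frac{1}{512}$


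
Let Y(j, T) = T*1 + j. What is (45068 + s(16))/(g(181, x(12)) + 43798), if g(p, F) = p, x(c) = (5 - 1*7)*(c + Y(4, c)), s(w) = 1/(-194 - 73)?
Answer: 12033155/11742393 ≈ 1.0248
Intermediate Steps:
Y(j, T) = T + j
s(w) = -1/267 (s(w) = 1/(-267) = -1/267)
x(c) = -8 - 4*c (x(c) = (5 - 1*7)*(c + (c + 4)) = (5 - 7)*(c + (4 + c)) = -2*(4 + 2*c) = -8 - 4*c)
(45068 + s(16))/(g(181, x(12)) + 43798) = (45068 - 1/267)/(181 + 43798) = (12033155/267)/43979 = (12033155/267)*(1/43979) = 12033155/11742393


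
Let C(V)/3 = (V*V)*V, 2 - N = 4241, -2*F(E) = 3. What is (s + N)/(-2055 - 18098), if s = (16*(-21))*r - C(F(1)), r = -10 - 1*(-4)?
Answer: 2529/23032 ≈ 0.10980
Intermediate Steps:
F(E) = -3/2 (F(E) = -½*3 = -3/2)
N = -4239 (N = 2 - 1*4241 = 2 - 4241 = -4239)
r = -6 (r = -10 + 4 = -6)
C(V) = 3*V³ (C(V) = 3*((V*V)*V) = 3*(V²*V) = 3*V³)
s = 16209/8 (s = (16*(-21))*(-6) - 3*(-3/2)³ = -336*(-6) - 3*(-27)/8 = 2016 - 1*(-81/8) = 2016 + 81/8 = 16209/8 ≈ 2026.1)
(s + N)/(-2055 - 18098) = (16209/8 - 4239)/(-2055 - 18098) = -17703/8/(-20153) = -17703/8*(-1/20153) = 2529/23032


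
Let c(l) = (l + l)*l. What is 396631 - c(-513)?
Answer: -129707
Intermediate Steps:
c(l) = 2*l² (c(l) = (2*l)*l = 2*l²)
396631 - c(-513) = 396631 - 2*(-513)² = 396631 - 2*263169 = 396631 - 1*526338 = 396631 - 526338 = -129707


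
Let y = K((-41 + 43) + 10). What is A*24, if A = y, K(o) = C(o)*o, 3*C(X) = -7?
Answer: -672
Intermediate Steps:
C(X) = -7/3 (C(X) = (⅓)*(-7) = -7/3)
K(o) = -7*o/3
y = -28 (y = -7*((-41 + 43) + 10)/3 = -7*(2 + 10)/3 = -7/3*12 = -28)
A = -28
A*24 = -28*24 = -672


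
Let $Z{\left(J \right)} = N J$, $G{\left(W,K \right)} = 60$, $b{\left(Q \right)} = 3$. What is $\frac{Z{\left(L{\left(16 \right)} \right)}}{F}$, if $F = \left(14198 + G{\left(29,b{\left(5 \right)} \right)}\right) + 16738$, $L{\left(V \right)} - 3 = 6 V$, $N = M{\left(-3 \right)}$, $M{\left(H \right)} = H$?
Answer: $- \frac{11}{1148} \approx -0.0095819$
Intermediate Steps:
$N = -3$
$L{\left(V \right)} = 3 + 6 V$
$F = 30996$ ($F = \left(14198 + 60\right) + 16738 = 14258 + 16738 = 30996$)
$Z{\left(J \right)} = - 3 J$
$\frac{Z{\left(L{\left(16 \right)} \right)}}{F} = \frac{\left(-3\right) \left(3 + 6 \cdot 16\right)}{30996} = - 3 \left(3 + 96\right) \frac{1}{30996} = \left(-3\right) 99 \cdot \frac{1}{30996} = \left(-297\right) \frac{1}{30996} = - \frac{11}{1148}$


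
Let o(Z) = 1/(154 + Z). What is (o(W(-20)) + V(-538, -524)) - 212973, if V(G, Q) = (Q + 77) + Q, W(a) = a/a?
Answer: -33161319/155 ≈ -2.1394e+5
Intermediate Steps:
W(a) = 1
V(G, Q) = 77 + 2*Q (V(G, Q) = (77 + Q) + Q = 77 + 2*Q)
(o(W(-20)) + V(-538, -524)) - 212973 = (1/(154 + 1) + (77 + 2*(-524))) - 212973 = (1/155 + (77 - 1048)) - 212973 = (1/155 - 971) - 212973 = -150504/155 - 212973 = -33161319/155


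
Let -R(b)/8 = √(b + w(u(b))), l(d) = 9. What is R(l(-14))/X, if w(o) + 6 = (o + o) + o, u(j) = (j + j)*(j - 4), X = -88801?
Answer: 8*√273/88801 ≈ 0.0014885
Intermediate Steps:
u(j) = 2*j*(-4 + j) (u(j) = (2*j)*(-4 + j) = 2*j*(-4 + j))
w(o) = -6 + 3*o (w(o) = -6 + ((o + o) + o) = -6 + (2*o + o) = -6 + 3*o)
R(b) = -8*√(-6 + b + 6*b*(-4 + b)) (R(b) = -8*√(b + (-6 + 3*(2*b*(-4 + b)))) = -8*√(b + (-6 + 6*b*(-4 + b))) = -8*√(-6 + b + 6*b*(-4 + b)))
R(l(-14))/X = -8*√(-6 + 9 + 6*9*(-4 + 9))/(-88801) = -8*√(-6 + 9 + 6*9*5)*(-1/88801) = -8*√(-6 + 9 + 270)*(-1/88801) = -8*√273*(-1/88801) = 8*√273/88801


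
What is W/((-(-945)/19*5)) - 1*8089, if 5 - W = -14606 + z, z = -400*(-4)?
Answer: -12657772/1575 ≈ -8036.7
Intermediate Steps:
z = 1600
W = 13011 (W = 5 - (-14606 + 1600) = 5 - 1*(-13006) = 5 + 13006 = 13011)
W/((-(-945)/19*5)) - 1*8089 = 13011/((-(-945)/19*5)) - 1*8089 = 13011/((-(-945)/19*5)) - 8089 = 13011/((-27*(-35/19)*5)) - 8089 = 13011/(((945/19)*5)) - 8089 = 13011/(4725/19) - 8089 = 13011*(19/4725) - 8089 = 82403/1575 - 8089 = -12657772/1575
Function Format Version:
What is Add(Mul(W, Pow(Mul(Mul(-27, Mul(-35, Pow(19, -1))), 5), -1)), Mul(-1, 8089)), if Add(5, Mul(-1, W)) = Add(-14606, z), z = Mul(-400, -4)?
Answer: Rational(-12657772, 1575) ≈ -8036.7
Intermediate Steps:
z = 1600
W = 13011 (W = Add(5, Mul(-1, Add(-14606, 1600))) = Add(5, Mul(-1, -13006)) = Add(5, 13006) = 13011)
Add(Mul(W, Pow(Mul(Mul(-27, Mul(-35, Pow(19, -1))), 5), -1)), Mul(-1, 8089)) = Add(Mul(13011, Pow(Mul(Mul(-27, Mul(-35, Pow(19, -1))), 5), -1)), Mul(-1, 8089)) = Add(Mul(13011, Pow(Mul(Mul(-27, Mul(-35, Rational(1, 19))), 5), -1)), -8089) = Add(Mul(13011, Pow(Mul(Mul(-27, Rational(-35, 19)), 5), -1)), -8089) = Add(Mul(13011, Pow(Mul(Rational(945, 19), 5), -1)), -8089) = Add(Mul(13011, Pow(Rational(4725, 19), -1)), -8089) = Add(Mul(13011, Rational(19, 4725)), -8089) = Add(Rational(82403, 1575), -8089) = Rational(-12657772, 1575)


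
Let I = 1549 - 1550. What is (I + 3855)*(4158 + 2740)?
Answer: 26584892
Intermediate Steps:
I = -1
(I + 3855)*(4158 + 2740) = (-1 + 3855)*(4158 + 2740) = 3854*6898 = 26584892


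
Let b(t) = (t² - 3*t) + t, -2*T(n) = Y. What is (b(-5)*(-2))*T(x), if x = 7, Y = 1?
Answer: 35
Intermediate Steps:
T(n) = -½ (T(n) = -½*1 = -½)
b(t) = t² - 2*t
(b(-5)*(-2))*T(x) = (-5*(-2 - 5)*(-2))*(-½) = (-5*(-7)*(-2))*(-½) = (35*(-2))*(-½) = -70*(-½) = 35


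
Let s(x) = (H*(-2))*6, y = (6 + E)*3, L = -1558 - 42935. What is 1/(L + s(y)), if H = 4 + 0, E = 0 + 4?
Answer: -1/44541 ≈ -2.2451e-5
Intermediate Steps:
E = 4
H = 4
L = -44493
y = 30 (y = (6 + 4)*3 = 10*3 = 30)
s(x) = -48 (s(x) = (4*(-2))*6 = -8*6 = -48)
1/(L + s(y)) = 1/(-44493 - 48) = 1/(-44541) = -1/44541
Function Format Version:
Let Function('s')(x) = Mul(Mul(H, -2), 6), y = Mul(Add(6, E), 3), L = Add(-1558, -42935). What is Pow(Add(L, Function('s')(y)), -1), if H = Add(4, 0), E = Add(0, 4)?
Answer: Rational(-1, 44541) ≈ -2.2451e-5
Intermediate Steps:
E = 4
H = 4
L = -44493
y = 30 (y = Mul(Add(6, 4), 3) = Mul(10, 3) = 30)
Function('s')(x) = -48 (Function('s')(x) = Mul(Mul(4, -2), 6) = Mul(-8, 6) = -48)
Pow(Add(L, Function('s')(y)), -1) = Pow(Add(-44493, -48), -1) = Pow(-44541, -1) = Rational(-1, 44541)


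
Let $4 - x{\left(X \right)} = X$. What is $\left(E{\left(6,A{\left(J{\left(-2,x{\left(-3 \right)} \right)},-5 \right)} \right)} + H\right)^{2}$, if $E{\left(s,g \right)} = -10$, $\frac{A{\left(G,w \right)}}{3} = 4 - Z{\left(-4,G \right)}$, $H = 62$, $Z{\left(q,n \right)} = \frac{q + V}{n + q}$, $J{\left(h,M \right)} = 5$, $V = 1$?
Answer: $2704$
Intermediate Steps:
$x{\left(X \right)} = 4 - X$
$Z{\left(q,n \right)} = \frac{1 + q}{n + q}$ ($Z{\left(q,n \right)} = \frac{q + 1}{n + q} = \frac{1 + q}{n + q}$)
$A{\left(G,w \right)} = 12 + \frac{9}{-4 + G}$ ($A{\left(G,w \right)} = 3 \left(4 - \frac{1 - 4}{G - 4}\right) = 3 \left(4 - \frac{1}{-4 + G} \left(-3\right)\right) = 3 \left(4 - - \frac{3}{-4 + G}\right) = 3 \left(4 + \frac{3}{-4 + G}\right) = 12 + \frac{9}{-4 + G}$)
$\left(E{\left(6,A{\left(J{\left(-2,x{\left(-3 \right)} \right)},-5 \right)} \right)} + H\right)^{2} = \left(-10 + 62\right)^{2} = 52^{2} = 2704$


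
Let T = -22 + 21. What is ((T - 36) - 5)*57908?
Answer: -2432136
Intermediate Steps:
T = -1
((T - 36) - 5)*57908 = ((-1 - 36) - 5)*57908 = (-37 - 5)*57908 = -42*57908 = -2432136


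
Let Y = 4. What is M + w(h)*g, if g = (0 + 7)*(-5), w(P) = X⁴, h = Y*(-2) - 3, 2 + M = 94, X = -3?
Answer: -2743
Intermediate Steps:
M = 92 (M = -2 + 94 = 92)
h = -11 (h = 4*(-2) - 3 = -8 - 3 = -11)
w(P) = 81 (w(P) = (-3)⁴ = 81)
g = -35 (g = 7*(-5) = -35)
M + w(h)*g = 92 + 81*(-35) = 92 - 2835 = -2743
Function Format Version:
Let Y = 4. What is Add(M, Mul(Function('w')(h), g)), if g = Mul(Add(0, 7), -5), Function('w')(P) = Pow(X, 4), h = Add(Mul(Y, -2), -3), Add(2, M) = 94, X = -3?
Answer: -2743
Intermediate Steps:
M = 92 (M = Add(-2, 94) = 92)
h = -11 (h = Add(Mul(4, -2), -3) = Add(-8, -3) = -11)
Function('w')(P) = 81 (Function('w')(P) = Pow(-3, 4) = 81)
g = -35 (g = Mul(7, -5) = -35)
Add(M, Mul(Function('w')(h), g)) = Add(92, Mul(81, -35)) = Add(92, -2835) = -2743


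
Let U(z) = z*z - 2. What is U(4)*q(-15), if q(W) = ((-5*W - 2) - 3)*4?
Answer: 3920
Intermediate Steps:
U(z) = -2 + z**2 (U(z) = z**2 - 2 = -2 + z**2)
q(W) = -20 - 20*W (q(W) = ((-2 - 5*W) - 3)*4 = (-5 - 5*W)*4 = -20 - 20*W)
U(4)*q(-15) = (-2 + 4**2)*(-20 - 20*(-15)) = (-2 + 16)*(-20 + 300) = 14*280 = 3920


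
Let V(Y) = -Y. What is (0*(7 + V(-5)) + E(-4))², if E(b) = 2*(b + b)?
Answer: 256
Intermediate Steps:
E(b) = 4*b (E(b) = 2*(2*b) = 4*b)
(0*(7 + V(-5)) + E(-4))² = (0*(7 - 1*(-5)) + 4*(-4))² = (0*(7 + 5) - 16)² = (0*12 - 16)² = (0 - 16)² = (-16)² = 256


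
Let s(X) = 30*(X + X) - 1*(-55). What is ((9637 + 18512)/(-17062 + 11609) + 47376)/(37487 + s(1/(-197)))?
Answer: 16962565421/13442942814 ≈ 1.2618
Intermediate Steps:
s(X) = 55 + 60*X (s(X) = 30*(2*X) + 55 = 60*X + 55 = 55 + 60*X)
((9637 + 18512)/(-17062 + 11609) + 47376)/(37487 + s(1/(-197))) = ((9637 + 18512)/(-17062 + 11609) + 47376)/(37487 + (55 + 60/(-197))) = (28149/(-5453) + 47376)/(37487 + (55 + 60*(-1/197))) = (28149*(-1/5453) + 47376)/(37487 + (55 - 60/197)) = (-28149/5453 + 47376)/(37487 + 10775/197) = 258313179/(5453*(7395714/197)) = (258313179/5453)*(197/7395714) = 16962565421/13442942814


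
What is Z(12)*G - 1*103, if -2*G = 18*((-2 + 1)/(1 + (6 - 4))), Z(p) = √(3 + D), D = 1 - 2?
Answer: -103 + 3*√2 ≈ -98.757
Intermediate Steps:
D = -1
Z(p) = √2 (Z(p) = √(3 - 1) = √2)
G = 3 (G = -9*(-2 + 1)/(1 + (6 - 4)) = -9*(-1/(1 + 2)) = -9*(-1/3) = -9*(-1*⅓) = -9*(-1)/3 = -½*(-6) = 3)
Z(12)*G - 1*103 = √2*3 - 1*103 = 3*√2 - 103 = -103 + 3*√2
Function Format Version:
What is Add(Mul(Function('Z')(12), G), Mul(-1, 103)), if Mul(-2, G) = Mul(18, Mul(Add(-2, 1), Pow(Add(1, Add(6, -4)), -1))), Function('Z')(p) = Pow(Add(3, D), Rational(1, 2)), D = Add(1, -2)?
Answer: Add(-103, Mul(3, Pow(2, Rational(1, 2)))) ≈ -98.757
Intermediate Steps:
D = -1
Function('Z')(p) = Pow(2, Rational(1, 2)) (Function('Z')(p) = Pow(Add(3, -1), Rational(1, 2)) = Pow(2, Rational(1, 2)))
G = 3 (G = Mul(Rational(-1, 2), Mul(18, Mul(Add(-2, 1), Pow(Add(1, Add(6, -4)), -1)))) = Mul(Rational(-1, 2), Mul(18, Mul(-1, Pow(Add(1, 2), -1)))) = Mul(Rational(-1, 2), Mul(18, Mul(-1, Pow(3, -1)))) = Mul(Rational(-1, 2), Mul(18, Mul(-1, Rational(1, 3)))) = Mul(Rational(-1, 2), Mul(18, Rational(-1, 3))) = Mul(Rational(-1, 2), -6) = 3)
Add(Mul(Function('Z')(12), G), Mul(-1, 103)) = Add(Mul(Pow(2, Rational(1, 2)), 3), Mul(-1, 103)) = Add(Mul(3, Pow(2, Rational(1, 2))), -103) = Add(-103, Mul(3, Pow(2, Rational(1, 2))))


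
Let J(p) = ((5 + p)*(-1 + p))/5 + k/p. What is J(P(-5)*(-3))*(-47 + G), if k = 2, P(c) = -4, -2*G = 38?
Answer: -12397/5 ≈ -2479.4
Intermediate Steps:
G = -19 (G = -½*38 = -19)
J(p) = 2/p + (-1 + p)*(5 + p)/5 (J(p) = ((5 + p)*(-1 + p))/5 + 2/p = ((-1 + p)*(5 + p))*(⅕) + 2/p = (-1 + p)*(5 + p)/5 + 2/p = 2/p + (-1 + p)*(5 + p)/5)
J(P(-5)*(-3))*(-47 + G) = ((10 + (-4*(-3))*(-5 + (-4*(-3))² + 4*(-4*(-3))))/(5*((-4*(-3)))))*(-47 - 19) = ((⅕)*(10 + 12*(-5 + 12² + 4*12))/12)*(-66) = ((⅕)*(1/12)*(10 + 12*(-5 + 144 + 48)))*(-66) = ((⅕)*(1/12)*(10 + 12*187))*(-66) = ((⅕)*(1/12)*(10 + 2244))*(-66) = ((⅕)*(1/12)*2254)*(-66) = (1127/30)*(-66) = -12397/5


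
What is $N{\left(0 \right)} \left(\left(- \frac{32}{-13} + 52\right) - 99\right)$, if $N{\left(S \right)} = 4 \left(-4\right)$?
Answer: $\frac{9264}{13} \approx 712.62$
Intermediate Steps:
$N{\left(S \right)} = -16$
$N{\left(0 \right)} \left(\left(- \frac{32}{-13} + 52\right) - 99\right) = - 16 \left(\left(- \frac{32}{-13} + 52\right) - 99\right) = - 16 \left(\left(\left(-32\right) \left(- \frac{1}{13}\right) + 52\right) - 99\right) = - 16 \left(\left(\frac{32}{13} + 52\right) - 99\right) = - 16 \left(\frac{708}{13} - 99\right) = \left(-16\right) \left(- \frac{579}{13}\right) = \frac{9264}{13}$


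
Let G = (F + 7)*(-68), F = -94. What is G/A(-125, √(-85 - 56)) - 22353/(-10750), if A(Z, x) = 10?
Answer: 6382053/10750 ≈ 593.68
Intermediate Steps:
G = 5916 (G = (-94 + 7)*(-68) = -87*(-68) = 5916)
G/A(-125, √(-85 - 56)) - 22353/(-10750) = 5916/10 - 22353/(-10750) = 5916*(⅒) - 22353*(-1/10750) = 2958/5 + 22353/10750 = 6382053/10750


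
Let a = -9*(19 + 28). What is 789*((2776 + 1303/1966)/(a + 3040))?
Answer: 4307087091/5145022 ≈ 837.14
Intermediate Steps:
a = -423 (a = -9*47 = -423)
789*((2776 + 1303/1966)/(a + 3040)) = 789*((2776 + 1303/1966)/(-423 + 3040)) = 789*((2776 + 1303*(1/1966))/2617) = 789*((2776 + 1303/1966)*(1/2617)) = 789*((5458919/1966)*(1/2617)) = 789*(5458919/5145022) = 4307087091/5145022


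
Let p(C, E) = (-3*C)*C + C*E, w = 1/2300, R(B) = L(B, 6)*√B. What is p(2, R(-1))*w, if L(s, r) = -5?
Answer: -3/575 - I/230 ≈ -0.0052174 - 0.0043478*I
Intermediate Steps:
R(B) = -5*√B
w = 1/2300 ≈ 0.00043478
p(C, E) = -3*C² + C*E
p(2, R(-1))*w = (2*(-5*I - 3*2))*(1/2300) = (2*(-5*I - 6))*(1/2300) = (2*(-6 - 5*I))*(1/2300) = (-12 - 10*I)*(1/2300) = -3/575 - I/230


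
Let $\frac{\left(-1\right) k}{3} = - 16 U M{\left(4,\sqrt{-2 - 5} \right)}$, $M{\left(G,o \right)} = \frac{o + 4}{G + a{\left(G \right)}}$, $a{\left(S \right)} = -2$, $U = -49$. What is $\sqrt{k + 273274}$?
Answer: $\sqrt{268570 - 1176 i \sqrt{7}} \approx 518.25 - 3.002 i$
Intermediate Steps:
$M{\left(G,o \right)} = \frac{4 + o}{-2 + G}$ ($M{\left(G,o \right)} = \frac{o + 4}{G - 2} = \frac{4 + o}{-2 + G}$)
$k = -4704 - 1176 i \sqrt{7}$ ($k = - 3 \left(-16\right) \left(-49\right) \frac{4 + \sqrt{-2 - 5}}{-2 + 4} = - 3 \cdot 784 \frac{4 + \sqrt{-7}}{2} = - 3 \cdot 784 \frac{4 + i \sqrt{7}}{2} = - 3 \cdot 784 \left(2 + \frac{i \sqrt{7}}{2}\right) = - 3 \left(1568 + 392 i \sqrt{7}\right) = -4704 - 1176 i \sqrt{7} \approx -4704.0 - 3111.4 i$)
$\sqrt{k + 273274} = \sqrt{\left(-4704 - 1176 i \sqrt{7}\right) + 273274} = \sqrt{268570 - 1176 i \sqrt{7}}$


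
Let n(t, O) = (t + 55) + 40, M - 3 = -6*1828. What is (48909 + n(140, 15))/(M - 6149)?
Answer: -24572/8557 ≈ -2.8716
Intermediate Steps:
M = -10965 (M = 3 - 6*1828 = 3 - 10968 = -10965)
n(t, O) = 95 + t (n(t, O) = (55 + t) + 40 = 95 + t)
(48909 + n(140, 15))/(M - 6149) = (48909 + (95 + 140))/(-10965 - 6149) = (48909 + 235)/(-17114) = 49144*(-1/17114) = -24572/8557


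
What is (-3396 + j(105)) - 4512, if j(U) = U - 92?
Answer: -7895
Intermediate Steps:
j(U) = -92 + U
(-3396 + j(105)) - 4512 = (-3396 + (-92 + 105)) - 4512 = (-3396 + 13) - 4512 = -3383 - 4512 = -7895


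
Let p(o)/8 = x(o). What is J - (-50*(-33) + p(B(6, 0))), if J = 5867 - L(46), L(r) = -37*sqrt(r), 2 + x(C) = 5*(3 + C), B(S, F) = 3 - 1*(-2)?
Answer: 3913 + 37*sqrt(46) ≈ 4163.9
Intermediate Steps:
B(S, F) = 5 (B(S, F) = 3 + 2 = 5)
x(C) = 13 + 5*C (x(C) = -2 + 5*(3 + C) = -2 + (15 + 5*C) = 13 + 5*C)
p(o) = 104 + 40*o (p(o) = 8*(13 + 5*o) = 104 + 40*o)
J = 5867 + 37*sqrt(46) (J = 5867 - (-37)*sqrt(46) = 5867 + 37*sqrt(46) ≈ 6117.9)
J - (-50*(-33) + p(B(6, 0))) = (5867 + 37*sqrt(46)) - (-50*(-33) + (104 + 40*5)) = (5867 + 37*sqrt(46)) - (1650 + (104 + 200)) = (5867 + 37*sqrt(46)) - (1650 + 304) = (5867 + 37*sqrt(46)) - 1*1954 = (5867 + 37*sqrt(46)) - 1954 = 3913 + 37*sqrt(46)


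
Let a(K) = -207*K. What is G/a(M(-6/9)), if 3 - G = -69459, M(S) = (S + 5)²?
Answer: -69462/3887 ≈ -17.870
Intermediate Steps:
M(S) = (5 + S)²
G = 69462 (G = 3 - 1*(-69459) = 3 + 69459 = 69462)
G/a(M(-6/9)) = 69462/((-207*(5 - 6/9)²)) = 69462/((-207*(5 - 6*⅑)²)) = 69462/((-207*(5 - ⅔)²)) = 69462/((-207*(13/3)²)) = 69462/((-207*169/9)) = 69462/(-3887) = 69462*(-1/3887) = -69462/3887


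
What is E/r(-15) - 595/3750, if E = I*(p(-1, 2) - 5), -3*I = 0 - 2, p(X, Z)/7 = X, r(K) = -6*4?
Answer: 131/750 ≈ 0.17467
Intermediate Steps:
r(K) = -24
p(X, Z) = 7*X
I = 2/3 (I = -(0 - 2)/3 = -1/3*(-2) = 2/3 ≈ 0.66667)
E = -8 (E = 2*(7*(-1) - 5)/3 = 2*(-7 - 5)/3 = (2/3)*(-12) = -8)
E/r(-15) - 595/3750 = -8/(-24) - 595/3750 = -8*(-1/24) - 595*1/3750 = 1/3 - 119/750 = 131/750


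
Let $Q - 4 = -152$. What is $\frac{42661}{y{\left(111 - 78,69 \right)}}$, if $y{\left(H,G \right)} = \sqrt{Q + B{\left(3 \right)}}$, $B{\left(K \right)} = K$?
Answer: $- \frac{42661 i \sqrt{145}}{145} \approx - 3542.8 i$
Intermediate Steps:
$Q = -148$ ($Q = 4 - 152 = -148$)
$y{\left(H,G \right)} = i \sqrt{145}$ ($y{\left(H,G \right)} = \sqrt{-148 + 3} = \sqrt{-145} = i \sqrt{145}$)
$\frac{42661}{y{\left(111 - 78,69 \right)}} = \frac{42661}{i \sqrt{145}} = 42661 \left(- \frac{i \sqrt{145}}{145}\right) = - \frac{42661 i \sqrt{145}}{145}$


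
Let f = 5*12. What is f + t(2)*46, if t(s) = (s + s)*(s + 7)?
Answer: 1716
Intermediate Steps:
t(s) = 2*s*(7 + s) (t(s) = (2*s)*(7 + s) = 2*s*(7 + s))
f = 60
f + t(2)*46 = 60 + (2*2*(7 + 2))*46 = 60 + (2*2*9)*46 = 60 + 36*46 = 60 + 1656 = 1716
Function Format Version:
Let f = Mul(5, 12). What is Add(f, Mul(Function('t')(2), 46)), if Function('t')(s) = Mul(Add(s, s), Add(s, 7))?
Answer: 1716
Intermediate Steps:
Function('t')(s) = Mul(2, s, Add(7, s)) (Function('t')(s) = Mul(Mul(2, s), Add(7, s)) = Mul(2, s, Add(7, s)))
f = 60
Add(f, Mul(Function('t')(2), 46)) = Add(60, Mul(Mul(2, 2, Add(7, 2)), 46)) = Add(60, Mul(Mul(2, 2, 9), 46)) = Add(60, Mul(36, 46)) = Add(60, 1656) = 1716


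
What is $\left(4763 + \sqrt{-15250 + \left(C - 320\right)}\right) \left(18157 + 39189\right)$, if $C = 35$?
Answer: $273138998 + 57346 i \sqrt{15535} \approx 2.7314 \cdot 10^{8} + 7.1476 \cdot 10^{6} i$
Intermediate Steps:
$\left(4763 + \sqrt{-15250 + \left(C - 320\right)}\right) \left(18157 + 39189\right) = \left(4763 + \sqrt{-15250 + \left(35 - 320\right)}\right) \left(18157 + 39189\right) = \left(4763 + \sqrt{-15250 + \left(35 - 320\right)}\right) 57346 = \left(4763 + \sqrt{-15250 - 285}\right) 57346 = \left(4763 + \sqrt{-15535}\right) 57346 = \left(4763 + i \sqrt{15535}\right) 57346 = 273138998 + 57346 i \sqrt{15535}$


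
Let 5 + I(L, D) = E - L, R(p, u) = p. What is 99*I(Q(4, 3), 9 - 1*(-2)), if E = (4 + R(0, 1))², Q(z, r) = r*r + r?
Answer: -99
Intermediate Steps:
Q(z, r) = r + r² (Q(z, r) = r² + r = r + r²)
E = 16 (E = (4 + 0)² = 4² = 16)
I(L, D) = 11 - L (I(L, D) = -5 + (16 - L) = 11 - L)
99*I(Q(4, 3), 9 - 1*(-2)) = 99*(11 - 3*(1 + 3)) = 99*(11 - 3*4) = 99*(11 - 1*12) = 99*(11 - 12) = 99*(-1) = -99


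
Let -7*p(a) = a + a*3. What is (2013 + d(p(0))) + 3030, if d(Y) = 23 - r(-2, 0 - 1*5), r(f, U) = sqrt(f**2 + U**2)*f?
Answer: 5066 + 2*sqrt(29) ≈ 5076.8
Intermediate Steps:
r(f, U) = f*sqrt(U**2 + f**2) (r(f, U) = sqrt(U**2 + f**2)*f = f*sqrt(U**2 + f**2))
p(a) = -4*a/7 (p(a) = -(a + a*3)/7 = -(a + 3*a)/7 = -4*a/7)
d(Y) = 23 + 2*sqrt(29) (d(Y) = 23 - (-2)*sqrt((0 - 1*5)**2 + (-2)**2) = 23 - (-2)*sqrt((0 - 5)**2 + 4) = 23 - (-2)*sqrt((-5)**2 + 4) = 23 - (-2)*sqrt(25 + 4) = 23 - (-2)*sqrt(29) = 23 + 2*sqrt(29))
(2013 + d(p(0))) + 3030 = (2013 + (23 + 2*sqrt(29))) + 3030 = (2036 + 2*sqrt(29)) + 3030 = 5066 + 2*sqrt(29)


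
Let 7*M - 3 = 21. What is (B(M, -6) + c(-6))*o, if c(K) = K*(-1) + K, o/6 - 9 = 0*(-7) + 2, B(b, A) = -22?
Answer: -1452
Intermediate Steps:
M = 24/7 (M = 3/7 + (⅐)*21 = 3/7 + 3 = 24/7 ≈ 3.4286)
o = 66 (o = 54 + 6*(0*(-7) + 2) = 54 + 6*(0 + 2) = 54 + 6*2 = 54 + 12 = 66)
c(K) = 0 (c(K) = -K + K = 0)
(B(M, -6) + c(-6))*o = (-22 + 0)*66 = -22*66 = -1452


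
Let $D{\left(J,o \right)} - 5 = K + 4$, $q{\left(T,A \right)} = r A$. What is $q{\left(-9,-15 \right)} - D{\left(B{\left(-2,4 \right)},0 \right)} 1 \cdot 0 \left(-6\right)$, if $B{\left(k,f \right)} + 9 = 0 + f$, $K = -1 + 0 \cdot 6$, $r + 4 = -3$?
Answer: $105$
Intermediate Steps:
$r = -7$ ($r = -4 - 3 = -7$)
$q{\left(T,A \right)} = - 7 A$
$K = -1$ ($K = -1 + 0 = -1$)
$B{\left(k,f \right)} = -9 + f$ ($B{\left(k,f \right)} = -9 + \left(0 + f\right) = -9 + f$)
$D{\left(J,o \right)} = 8$ ($D{\left(J,o \right)} = 5 + \left(-1 + 4\right) = 5 + 3 = 8$)
$q{\left(-9,-15 \right)} - D{\left(B{\left(-2,4 \right)},0 \right)} 1 \cdot 0 \left(-6\right) = \left(-7\right) \left(-15\right) - 8 \cdot 1 \cdot 0 \left(-6\right) = 105 - 8 \cdot 0 \left(-6\right) = 105 - 0 \left(-6\right) = 105 - 0 = 105 + 0 = 105$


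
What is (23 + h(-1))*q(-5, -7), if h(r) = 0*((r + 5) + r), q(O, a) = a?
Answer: -161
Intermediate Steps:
h(r) = 0 (h(r) = 0*((5 + r) + r) = 0*(5 + 2*r) = 0)
(23 + h(-1))*q(-5, -7) = (23 + 0)*(-7) = 23*(-7) = -161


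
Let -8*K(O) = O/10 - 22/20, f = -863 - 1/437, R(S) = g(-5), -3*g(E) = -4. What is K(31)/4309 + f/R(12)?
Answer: -4875185801/7532132 ≈ -647.25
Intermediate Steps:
g(E) = 4/3 (g(E) = -⅓*(-4) = 4/3)
R(S) = 4/3
f = -377132/437 (f = -863 - 1*1/437 = -863 - 1/437 = -377132/437 ≈ -863.00)
K(O) = 11/80 - O/80 (K(O) = -(O/10 - 22/20)/8 = -(O*(⅒) - 22*1/20)/8 = -(O/10 - 11/10)/8 = -(-11/10 + O/10)/8 = 11/80 - O/80)
K(31)/4309 + f/R(12) = (11/80 - 1/80*31)/4309 - 377132/(437*4/3) = (11/80 - 31/80)*(1/4309) - 377132/437*¾ = -¼*1/4309 - 282849/437 = -1/17236 - 282849/437 = -4875185801/7532132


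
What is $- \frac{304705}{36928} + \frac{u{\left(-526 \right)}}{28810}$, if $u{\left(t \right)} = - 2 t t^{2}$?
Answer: $\frac{5369800763003}{531947840} \approx 10095.0$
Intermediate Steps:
$u{\left(t \right)} = - 2 t^{3}$
$- \frac{304705}{36928} + \frac{u{\left(-526 \right)}}{28810} = - \frac{304705}{36928} + \frac{\left(-2\right) \left(-526\right)^{3}}{28810} = \left(-304705\right) \frac{1}{36928} + \left(-2\right) \left(-145531576\right) \frac{1}{28810} = - \frac{304705}{36928} + 291063152 \cdot \frac{1}{28810} = - \frac{304705}{36928} + \frac{145531576}{14405} = \frac{5369800763003}{531947840}$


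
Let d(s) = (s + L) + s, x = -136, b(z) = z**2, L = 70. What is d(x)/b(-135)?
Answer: -202/18225 ≈ -0.011084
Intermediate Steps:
d(s) = 70 + 2*s (d(s) = (s + 70) + s = (70 + s) + s = 70 + 2*s)
d(x)/b(-135) = (70 + 2*(-136))/((-135)**2) = (70 - 272)/18225 = -202*1/18225 = -202/18225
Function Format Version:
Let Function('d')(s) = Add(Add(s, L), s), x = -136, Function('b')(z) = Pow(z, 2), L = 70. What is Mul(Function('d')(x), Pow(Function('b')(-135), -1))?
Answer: Rational(-202, 18225) ≈ -0.011084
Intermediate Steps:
Function('d')(s) = Add(70, Mul(2, s)) (Function('d')(s) = Add(Add(s, 70), s) = Add(Add(70, s), s) = Add(70, Mul(2, s)))
Mul(Function('d')(x), Pow(Function('b')(-135), -1)) = Mul(Add(70, Mul(2, -136)), Pow(Pow(-135, 2), -1)) = Mul(Add(70, -272), Pow(18225, -1)) = Mul(-202, Rational(1, 18225)) = Rational(-202, 18225)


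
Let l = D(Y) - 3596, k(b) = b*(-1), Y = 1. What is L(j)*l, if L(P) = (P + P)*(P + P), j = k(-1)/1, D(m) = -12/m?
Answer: -14432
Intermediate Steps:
k(b) = -b
l = -3608 (l = -12/1 - 3596 = -12*1 - 3596 = -12 - 3596 = -3608)
j = 1 (j = -1*(-1)/1 = 1*1 = 1)
L(P) = 4*P² (L(P) = (2*P)*(2*P) = 4*P²)
L(j)*l = (4*1²)*(-3608) = (4*1)*(-3608) = 4*(-3608) = -14432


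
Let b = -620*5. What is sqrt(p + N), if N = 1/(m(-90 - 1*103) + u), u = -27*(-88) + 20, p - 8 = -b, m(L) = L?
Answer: 5*sqrt(603351031)/2203 ≈ 55.749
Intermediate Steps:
b = -3100
p = 3108 (p = 8 - 1*(-3100) = 8 + 3100 = 3108)
u = 2396 (u = 2376 + 20 = 2396)
N = 1/2203 (N = 1/((-90 - 1*103) + 2396) = 1/((-90 - 103) + 2396) = 1/(-193 + 2396) = 1/2203 ≈ 0.00045393)
sqrt(p + N) = sqrt(3108 + 1/2203) = sqrt(6846925/2203) = 5*sqrt(603351031)/2203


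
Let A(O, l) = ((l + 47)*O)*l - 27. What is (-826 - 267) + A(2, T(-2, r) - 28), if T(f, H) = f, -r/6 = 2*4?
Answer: -2140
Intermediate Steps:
r = -48 (r = -12*4 = -6*8 = -48)
A(O, l) = -27 + O*l*(47 + l) (A(O, l) = ((47 + l)*O)*l - 27 = (O*(47 + l))*l - 27 = O*l*(47 + l) - 27 = -27 + O*l*(47 + l))
(-826 - 267) + A(2, T(-2, r) - 28) = (-826 - 267) + (-27 + 2*(-2 - 28)**2 + 47*2*(-2 - 28)) = -1093 + (-27 + 2*(-30)**2 + 47*2*(-30)) = -1093 + (-27 + 2*900 - 2820) = -1093 + (-27 + 1800 - 2820) = -1093 - 1047 = -2140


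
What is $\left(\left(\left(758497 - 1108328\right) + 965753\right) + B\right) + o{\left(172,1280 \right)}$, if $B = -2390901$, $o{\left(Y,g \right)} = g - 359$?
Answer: $-1774058$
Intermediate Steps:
$o{\left(Y,g \right)} = -359 + g$ ($o{\left(Y,g \right)} = g - 359 = -359 + g$)
$\left(\left(\left(758497 - 1108328\right) + 965753\right) + B\right) + o{\left(172,1280 \right)} = \left(\left(\left(758497 - 1108328\right) + 965753\right) - 2390901\right) + \left(-359 + 1280\right) = \left(\left(-349831 + 965753\right) - 2390901\right) + 921 = \left(615922 - 2390901\right) + 921 = -1774979 + 921 = -1774058$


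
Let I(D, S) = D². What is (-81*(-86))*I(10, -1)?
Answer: 696600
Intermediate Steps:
(-81*(-86))*I(10, -1) = -81*(-86)*10² = 6966*100 = 696600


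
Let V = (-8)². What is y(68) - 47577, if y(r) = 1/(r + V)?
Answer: -6280163/132 ≈ -47577.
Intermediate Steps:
V = 64
y(r) = 1/(64 + r) (y(r) = 1/(r + 64) = 1/(64 + r))
y(68) - 47577 = 1/(64 + 68) - 47577 = 1/132 - 47577 = -6280163/132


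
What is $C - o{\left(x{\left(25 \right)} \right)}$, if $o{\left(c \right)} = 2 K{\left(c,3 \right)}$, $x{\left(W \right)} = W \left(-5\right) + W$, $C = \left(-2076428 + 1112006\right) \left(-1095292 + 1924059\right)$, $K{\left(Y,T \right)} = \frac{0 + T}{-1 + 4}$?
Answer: $-799281127676$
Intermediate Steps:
$K{\left(Y,T \right)} = \frac{T}{3}$
$C = -799281127674$ ($C = \left(-964422\right) 828767 = -799281127674$)
$x{\left(W \right)} = - 4 W$ ($x{\left(W \right)} = - 5 W + W = - 4 W$)
$o{\left(c \right)} = 2$ ($o{\left(c \right)} = 2 \cdot \frac{1}{3} \cdot 3 = 2 \cdot 1 = 2$)
$C - o{\left(x{\left(25 \right)} \right)} = -799281127674 - 2 = -799281127676$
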